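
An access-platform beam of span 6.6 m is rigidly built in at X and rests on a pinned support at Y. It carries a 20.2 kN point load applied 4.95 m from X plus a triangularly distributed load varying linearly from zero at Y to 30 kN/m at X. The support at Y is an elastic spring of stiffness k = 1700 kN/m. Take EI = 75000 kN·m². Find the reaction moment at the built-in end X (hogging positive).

Choose R_Y as the redundant. The primary structure is the cantilever fixed at X.
Downward deflection at the released point Y due to the loads:
  point load 20.2 at a = 4.95: Pa²(3L − a)/(6EI) = 1225/EI
  triangular load, peak 30 at the fixed end: w₀L⁴/(30EI) = 1897/EI
  δ_0 = 3122/EI
Flexibility coefficient — unit upward force at Y: δ_{YY} = L³/(3EI) = 95.83/EI.
With EI = 75000 kN·m²: δ_0 = 0.041633 m and δ_{YY} = 0.001278 m/kN.
Compatibility — the spring shortens by R_Y/k under the reaction it provides: δ_0 − R_Y·δ_{YY} = R_Y/k. With 1/k = 0.000588 m/kN, R_Y = δ_0 / (δ_{YY} + 1/k) = 0.041633 / (0.001278 + 0.000588) = 22.31 kN.
Moment equilibrium about X: M_X = Σ(load moments about X) − R_Y·L = 317.8 − 22.31×6.6 = 170.5 kN·m.

M_X = 170.5 kN·m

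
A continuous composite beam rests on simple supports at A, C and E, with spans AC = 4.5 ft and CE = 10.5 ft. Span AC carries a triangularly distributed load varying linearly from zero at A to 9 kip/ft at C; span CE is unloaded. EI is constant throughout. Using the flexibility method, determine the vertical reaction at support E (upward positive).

R_E = -0.3471 kip

Insert a hinge at C; M_C is the redundant, and each span becomes simply supported.
End slopes at the hinge C, treating each span as simply supported:
  span AC: triangular load, peak 9: w₀L³/(45EI) = 18.23/EI
  relative rotation θ_0 = (18.23 + 0)/EI = 18.23/EI
A unit hogging moment at C produces rotation L₁/(3EI) + L₂/(3EI) = 5/EI.
Compatibility: M_C·(L₁+L₂)/(3EI) = θ_0, giving M_C = 3.645 kip·ft (hogging).
Span CE, ΣM about E: R_C^{CE}·10.5 = 0 + 3.645, so R_C^{CE} = 0.3471 kip and R_E = 0 − 0.3471 = -0.3471 kip.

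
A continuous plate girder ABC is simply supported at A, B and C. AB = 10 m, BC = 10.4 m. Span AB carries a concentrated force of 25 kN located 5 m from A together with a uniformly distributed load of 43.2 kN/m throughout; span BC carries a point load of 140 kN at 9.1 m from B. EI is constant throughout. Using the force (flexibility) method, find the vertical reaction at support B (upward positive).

Take M_B as the redundant. Released structure: two simple spans AB and BC with a hinge at B.
End slopes at the hinge B, treating each span as simply supported:
  span AB: point load 25 at a = 5: Pab(L + a)/(6LEI) = 156.2/EI
  span AB: UDL 43.2: wL³/(24EI) = 1800/EI
  span BC: point load 140 at a = 9.1: Pab(L + b)/(6LEI) = 310.5/EI
  relative rotation θ_0 = (1956 + 310.5)/EI = 2267/EI
A unit hogging moment at B produces rotation L₁/(3EI) + L₂/(3EI) = 6.8/EI.
Compatibility: M_B·(L₁+L₂)/(3EI) = θ_0, giving M_B = 333.4 kN·m (hogging).
Span AB, ΣM about A with M_B applied at B: R_B^{AB}·10 = 2285 + 333.4, so R_B^{AB} = 261.8 kN and R_A = 457 − 261.8 = 195.2 kN.
Span BC, ΣM about C: R_B^{BC}·10.4 = 182 + 333.4, so R_B^{BC} = 49.55 kN and R_C = 140 − 49.55 = 90.45 kN.
R_B = 261.8 + 49.55 = 311.4 kN.

R_B = 311.4 kN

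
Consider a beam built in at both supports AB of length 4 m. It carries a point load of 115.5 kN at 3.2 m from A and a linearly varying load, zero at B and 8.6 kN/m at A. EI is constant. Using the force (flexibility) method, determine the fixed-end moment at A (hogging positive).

M_A = 21.66 kN·m

Take the two fixed-end moments M_A, M_B as redundants; the released structure is the simple span AB.
On the primary (simply-supported) span, the end slopes from the loading are:
  at A: point load 115.5 at a = 3.2: Pab(L + b)/(6LEI) = 59.14/EI
  at B: point load 115.5 at a = 3.2: Pab(L + a)/(6LEI) = 88.7/EI
  at A: triangular load, peak 8.6: w₀L³/(45EI) = 12.23/EI
  at B: triangular load, peak 8.6: 7w₀L³/(360EI) = 10.7/EI
  θ_A0 = 71.37/EI,  θ_B0 = 99.41/EI
Flexibility coefficients: a unit moment at one end gives L/(3EI) there and L/(6EI) at the far end, so f₁₁ = f₂₂ = 1.333/EI and f₁₂ = f₂₁ = 0.6667/EI.
Compatibility — zero rotation at each built-in end:
  1.333 M_A + 0.6667 M_B = 71.37
  0.6667 M_A + 1.333 M_B = 99.41
Solving the pair gives M_A = 21.66 kN·m and M_B = 63.72 kN·m (hogging).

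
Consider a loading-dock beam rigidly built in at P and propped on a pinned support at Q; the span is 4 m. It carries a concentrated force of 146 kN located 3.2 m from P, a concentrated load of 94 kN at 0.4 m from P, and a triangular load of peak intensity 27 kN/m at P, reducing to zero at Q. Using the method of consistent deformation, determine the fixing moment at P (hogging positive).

M_P = 117 kN·m

Take the reaction at Q as the redundant and release it; the primary structure is a cantilever fixed at P.
Primary-structure tip deflection at Q by superposition:
  point load 146 at a = 3.2: Pa²(3L − a)/(6EI) = 2193/EI
  point load 94 at a = 0.4: Pa²(3L − a)/(6EI) = 29.08/EI
  triangular load, peak 27 at the fixed end: w₀L⁴/(30EI) = 230.4/EI
  δ_0 = 2452/EI
Flexibility coefficient — unit upward force at Q: δ_{QQ} = L³/(3EI) = 21.33/EI.
The prop prevents deflection at Q: R_Q = δ_0/δ_{QQ} = 2452/21.33 = 114.9 kN.
Moment equilibrium about P: M_P = Σ(load moments about P) − R_Q·L = 576.8 − 114.9×4 = 117 kN·m.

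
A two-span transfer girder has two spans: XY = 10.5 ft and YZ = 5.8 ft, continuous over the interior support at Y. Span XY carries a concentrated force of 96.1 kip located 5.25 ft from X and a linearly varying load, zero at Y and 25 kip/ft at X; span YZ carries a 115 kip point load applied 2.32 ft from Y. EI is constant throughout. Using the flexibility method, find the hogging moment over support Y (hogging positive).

M_Y = 271 kip·ft

Release continuity at Y by inserting a hinge; the redundant is the internal moment M_Y. The primary structure is two simply-supported spans XY and YZ.
Discontinuity in slope at Y on the released structure — sum the simple-span end rotations:
  span XY: point load 96.1 at a = 5.25: Pab(L + a)/(6LEI) = 662.2/EI
  span XY: triangular load, peak 25: 7w₀L³/(360EI) = 562.7/EI
  span YZ: point load 115 at a = 2.32: Pab(L + b)/(6LEI) = 247.6/EI
  relative rotation θ_0 = (1225 + 247.6)/EI = 1473/EI
A unit hogging moment at Y produces rotation L₁/(3EI) + L₂/(3EI) = 5.433/EI.
Compatibility: M_Y·(L₁+L₂)/(3EI) = θ_0, giving M_Y = 271 kip·ft (hogging).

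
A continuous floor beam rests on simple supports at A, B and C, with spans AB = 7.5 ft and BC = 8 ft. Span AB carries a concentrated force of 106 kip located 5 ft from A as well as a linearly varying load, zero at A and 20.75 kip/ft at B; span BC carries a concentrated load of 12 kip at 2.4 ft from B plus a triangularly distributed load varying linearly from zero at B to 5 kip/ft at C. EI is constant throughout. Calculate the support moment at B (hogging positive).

Insert a hinge at B; M_B is the redundant, and each span becomes simply supported.
Discontinuity in slope at B on the released structure — sum the simple-span end rotations:
  span AB: point load 106 at a = 5: Pab(L + a)/(6LEI) = 368.1/EI
  span AB: triangular load, peak 20.75: w₀L³/(45EI) = 194.5/EI
  span BC: point load 12 at a = 2.4: Pab(L + b)/(6LEI) = 45.7/EI
  span BC: triangular load, peak 5: 7w₀L³/(360EI) = 49.78/EI
  relative rotation θ_0 = (562.6 + 95.47)/EI = 658.1/EI
A unit hogging moment at B produces rotation L₁/(3EI) + L₂/(3EI) = 5.167/EI.
Compatibility: M_B·(L₁+L₂)/(3EI) = θ_0, giving M_B = 127.4 kip·ft (hogging).

M_B = 127.4 kip·ft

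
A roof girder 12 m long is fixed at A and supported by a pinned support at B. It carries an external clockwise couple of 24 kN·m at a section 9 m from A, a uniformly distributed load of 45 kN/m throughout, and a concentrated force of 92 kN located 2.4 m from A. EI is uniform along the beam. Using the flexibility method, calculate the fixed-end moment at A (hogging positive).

M_A = 959.2 kN·m

Choose R_B as the redundant. The primary structure is the cantilever fixed at A.
Deflection at B on the released cantilever, summing each load's contribution:
  clockwise couple 24 at a = 9: M₀a(2L − a)/(2EI) = 1620/EI
  UDL 45: wL⁴/(8EI) = 116640/EI
  point load 92 at a = 2.4: Pa²(3L − a)/(6EI) = 2968/EI
  δ_0 = 121228/EI
Flexibility coefficient — unit upward force at B: δ_{BB} = L³/(3EI) = 576/EI.
The prop prevents deflection at B: R_B = δ_0/δ_{BB} = 121228/576 = 210.5 kN.
Moment equilibrium about A: M_A = Σ(load moments about A) − R_B·L = 3485 − 210.5×12 = 959.2 kN·m.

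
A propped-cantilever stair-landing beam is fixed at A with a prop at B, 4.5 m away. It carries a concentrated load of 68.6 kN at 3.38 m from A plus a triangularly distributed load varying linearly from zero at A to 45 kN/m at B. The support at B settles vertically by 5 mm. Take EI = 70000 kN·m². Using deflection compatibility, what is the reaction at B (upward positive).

Choose R_B as the redundant. The primary structure is the cantilever fixed at A.
Primary-structure tip deflection at B by superposition:
  point load 68.6 at a = 3.38: Pa²(3L − a)/(6EI) = 1322/EI
  triangular load, peak 45 at the free end: 11w₀L⁴/(120EI) = 1692/EI
  δ_0 = 3013/EI
Tip deflection under a unit load at B: L³/(3EI) = 30.38/EI.
With EI = 70000 kN·m²: δ_0 = 0.043048 m and δ_{BB} = 0.000434 m/kN.
Compatibility — the beam at B must follow the support down by 0.005 m: δ_0 − R_B·δ_{BB} = 0.005, so R_B = (0.043048 − 0.005)/0.000434 = 87.68 kN.

R_B = 87.68 kN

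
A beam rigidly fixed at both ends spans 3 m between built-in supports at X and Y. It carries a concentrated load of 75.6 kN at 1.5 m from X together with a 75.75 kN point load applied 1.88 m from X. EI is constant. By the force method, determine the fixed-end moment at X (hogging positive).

M_X = 48.2 kN·m

Release both end moments; the primary structure is a simply-supported span XY with redundants M_X and M_Y.
Simple-span end rotations at X and Y under the given loads:
  at X: point load 75.6 at a = 1.5: Pab(L + b)/(6LEI) = 42.52/EI
  at Y: point load 75.6 at a = 1.5: Pab(L + a)/(6LEI) = 42.52/EI
  at X: point load 75.75 at a = 1.88: Pab(L + b)/(6LEI) = 36.51/EI
  at Y: point load 75.75 at a = 1.88: Pab(L + a)/(6LEI) = 43.24/EI
  θ_X0 = 79.03/EI,  θ_Y0 = 85.77/EI
Flexibility coefficients: a unit moment at one end gives L/(3EI) there and L/(6EI) at the far end, so f₁₁ = f₂₂ = 1/EI and f₁₂ = f₂₁ = 0.5/EI.
Compatibility — zero rotation at each built-in end:
  1 M_X + 0.5 M_Y = 79.03
  0.5 M_X + 1 M_Y = 85.77
Solving the pair gives M_X = 48.2 kN·m and M_Y = 61.67 kN·m (hogging).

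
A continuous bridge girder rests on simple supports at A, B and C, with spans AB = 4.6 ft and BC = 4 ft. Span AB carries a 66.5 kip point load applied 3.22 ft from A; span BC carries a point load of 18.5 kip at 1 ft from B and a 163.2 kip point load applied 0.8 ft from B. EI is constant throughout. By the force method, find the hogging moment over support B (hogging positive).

M_B = 78.58 kip·ft

Take M_B as the redundant. Released structure: two simple spans AB and BC with a hinge at B.
End slopes at the hinge B, treating each span as simply supported:
  span AB: point load 66.5 at a = 3.22: Pab(L + a)/(6LEI) = 83.72/EI
  span BC: point load 18.5 at a = 1: Pab(L + b)/(6LEI) = 16.19/EI
  span BC: point load 163.2 at a = 0.8: Pab(L + b)/(6LEI) = 125.3/EI
  relative rotation θ_0 = (83.72 + 141.5)/EI = 225.2/EI
A unit hogging moment at B produces rotation L₁/(3EI) + L₂/(3EI) = 2.867/EI.
Slope continuity at B: θ_0 = M_B·2.867/EI, so M_B = 225.2/2.867 = 78.58 kip·ft (hogging).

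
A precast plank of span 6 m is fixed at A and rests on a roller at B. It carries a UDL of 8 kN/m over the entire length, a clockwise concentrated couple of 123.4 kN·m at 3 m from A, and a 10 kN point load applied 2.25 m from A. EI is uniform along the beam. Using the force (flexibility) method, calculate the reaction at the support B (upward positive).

R_B = 42.98 kN

Take the reaction at B as the redundant and release it; the primary structure is a cantilever fixed at A.
Free-end deflection of the primary structure under the applied loading (downward +):
  UDL 8: wL⁴/(8EI) = 1296/EI
  clockwise couple 123.4 at a = 3: M₀a(2L − a)/(2EI) = 1666/EI
  point load 10 at a = 2.25: Pa²(3L − a)/(6EI) = 132.9/EI
  δ_0 = 3095/EI
Tip deflection under a unit load at B: L³/(3EI) = 72/EI.
Compatibility at B: δ_0 − R_B·δ_{BB} = 0, so R_B = 3095/72 = 42.98 kN.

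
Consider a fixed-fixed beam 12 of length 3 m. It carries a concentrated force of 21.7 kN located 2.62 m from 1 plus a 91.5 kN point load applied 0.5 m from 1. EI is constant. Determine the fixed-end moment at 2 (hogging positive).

M_2 = 12.64 kN·m

Release both end moments; the primary structure is a simply-supported span 12 with redundants M_1 and M_2.
Simple-span end rotations at 1 and 2 under the given loads:
  at 1: point load 21.7 at a = 2.62: Pab(L + b)/(6LEI) = 4.057/EI
  at 2: point load 21.7 at a = 2.62: Pab(L + a)/(6LEI) = 6.745/EI
  at 1: point load 91.5 at a = 0.5: Pab(L + b)/(6LEI) = 34.95/EI
  at 2: point load 91.5 at a = 0.5: Pab(L + a)/(6LEI) = 22.24/EI
  θ_10 = 39/EI,  θ_20 = 28.98/EI
Flexibility coefficients: a unit moment at one end gives L/(3EI) there and L/(6EI) at the far end, so f₁₁ = f₂₂ = 1/EI and f₁₂ = f₂₁ = 0.5/EI.
Compatibility — zero rotation at each built-in end:
  1 M_1 + 0.5 M_2 = 39
  0.5 M_1 + 1 M_2 = 28.98
Solving the pair gives M_1 = 32.68 kN·m and M_2 = 12.64 kN·m (hogging).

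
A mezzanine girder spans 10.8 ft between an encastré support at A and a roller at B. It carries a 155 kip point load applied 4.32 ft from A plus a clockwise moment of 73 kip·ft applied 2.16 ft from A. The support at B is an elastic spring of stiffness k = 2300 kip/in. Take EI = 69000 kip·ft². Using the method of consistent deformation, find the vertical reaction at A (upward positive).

Choose R_B as the redundant. The primary structure is the cantilever fixed at A.
Free-end deflection of the primary structure under the applied loading (downward +):
  point load 155 at a = 4.32: Pa²(3L − a)/(6EI) = 13538/EI
  clockwise couple 73 at a = 2.16: M₀a(2L − a)/(2EI) = 1533/EI
  δ_0 = 15070/EI
Tip deflection under a unit load at B: L³/(3EI) = 419.9/EI.
With EI = 69000 kip·ft²: δ_0 = 0.21841 ft and δ_{BB} = 0.006086 ft/kip.
Compatibility — the spring shortens by R_B/k under the reaction it provides: δ_0 − R_B·δ_{BB} = R_B/k. With 1/k = 1/(2300×12) ft/kip = 0.000036 ft/kip, R_B = δ_0 / (δ_{BB} + 1/k) = 0.21841 / (0.006086 + 0.000036) = 35.68 kip.
Vertical equilibrium: R_A = ΣP − R_B = 155 − 35.68 = 119.3 kip.

R_A = 119.3 kip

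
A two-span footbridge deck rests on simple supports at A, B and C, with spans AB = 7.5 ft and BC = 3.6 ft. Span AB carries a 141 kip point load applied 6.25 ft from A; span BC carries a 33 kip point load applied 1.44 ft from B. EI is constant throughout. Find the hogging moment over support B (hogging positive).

Take M_B as the redundant. Released structure: two simple spans AB and BC with a hinge at B.
Rotations at B on the released spans (each span's end-slope, ×1/EI):
  span AB: point load 141 at a = 6.25: Pab(L + a)/(6LEI) = 336.6/EI
  span BC: point load 33 at a = 1.44: Pab(L + b)/(6LEI) = 27.37/EI
  relative rotation θ_0 = (336.6 + 27.37)/EI = 364/EI
A unit hogging moment at B produces rotation L₁/(3EI) + L₂/(3EI) = 3.7/EI.
Slope continuity at B: θ_0 = M_B·3.7/EI, so M_B = 364/3.7 = 98.37 kip·ft (hogging).

M_B = 98.37 kip·ft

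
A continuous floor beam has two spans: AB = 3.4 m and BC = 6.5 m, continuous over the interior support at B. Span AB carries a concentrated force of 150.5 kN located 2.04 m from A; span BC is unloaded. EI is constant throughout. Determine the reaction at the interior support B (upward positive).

Release continuity at B by inserting a hinge; the redundant is the internal moment M_B. The primary structure is two simply-supported spans AB and BC.
Rotations at B on the released spans (each span's end-slope, ×1/EI):
  span AB: point load 150.5 at a = 2.04: Pab(L + a)/(6LEI) = 111.3/EI
  relative rotation θ_0 = (111.3 + 0)/EI = 111.3/EI
A unit hogging moment at B produces rotation L₁/(3EI) + L₂/(3EI) = 3.3/EI.
Compatibility: M_B·(L₁+L₂)/(3EI) = θ_0, giving M_B = 33.74 kN·m (hogging).
Span AB, ΣM about A with M_B applied at B: R_B^{AB}·3.4 = 307 + 33.74, so R_B^{AB} = 100.2 kN and R_A = 150.5 − 100.2 = 50.28 kN.
Span BC, ΣM about C: R_B^{BC}·6.5 = 0 + 33.74, so R_B^{BC} = 5.191 kN and R_C = 0 − 5.191 = -5.191 kN.
R_B = 100.2 + 5.191 = 105.4 kN.

R_B = 105.4 kN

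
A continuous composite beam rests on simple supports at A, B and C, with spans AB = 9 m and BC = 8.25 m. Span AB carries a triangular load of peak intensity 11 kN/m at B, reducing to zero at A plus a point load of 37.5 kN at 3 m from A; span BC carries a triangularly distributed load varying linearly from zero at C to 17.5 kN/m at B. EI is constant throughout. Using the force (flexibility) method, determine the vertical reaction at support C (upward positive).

Take M_B as the redundant. Released structure: two simple spans AB and BC with a hinge at B.
End slopes at the hinge B, treating each span as simply supported:
  span AB: triangular load, peak 11: w₀L³/(45EI) = 178.2/EI
  span AB: point load 37.5 at a = 3: Pab(L + a)/(6LEI) = 150/EI
  span BC: triangular load, peak 17.5: w₀L³/(45EI) = 218.4/EI
  relative rotation θ_0 = (328.2 + 218.4)/EI = 546.6/EI
A unit hogging moment at B produces rotation L₁/(3EI) + L₂/(3EI) = 5.75/EI.
Compatibility: M_B·(L₁+L₂)/(3EI) = θ_0, giving M_B = 95.06 kN·m (hogging).
Span BC, ΣM about C: R_B^{BC}·8.25 = 397 + 95.06, so R_B^{BC} = 59.65 kN and R_C = 72.19 − 59.65 = 12.54 kN.

R_C = 12.54 kN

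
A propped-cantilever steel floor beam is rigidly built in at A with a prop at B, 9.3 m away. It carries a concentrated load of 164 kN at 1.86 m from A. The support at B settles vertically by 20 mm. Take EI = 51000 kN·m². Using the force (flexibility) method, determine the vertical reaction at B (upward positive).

Take the reaction at B as the redundant and release it; the primary structure is a cantilever fixed at A.
Primary-structure tip deflection at B by superposition:
  point load 164 at a = 1.86: Pa²(3L − a)/(6EI) = 2462/EI
Flexibility coefficient — unit upward force at B: δ_{BB} = L³/(3EI) = 268.1/EI.
With EI = 51000 kN·m²: δ_0 = 0.048282 m and δ_{BB} = 0.005257 m/kN.
Compatibility — the beam at B must follow the support down by 0.02 m: δ_0 − R_B·δ_{BB} = 0.02, so R_B = (0.048282 − 0.02)/0.005257 = 5.38 kN.

R_B = 5.38 kN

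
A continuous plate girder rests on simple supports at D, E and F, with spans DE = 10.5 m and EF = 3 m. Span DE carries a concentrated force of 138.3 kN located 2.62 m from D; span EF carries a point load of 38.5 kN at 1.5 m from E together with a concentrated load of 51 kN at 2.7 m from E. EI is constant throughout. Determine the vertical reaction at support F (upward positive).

Release continuity at E by inserting a hinge; the redundant is the internal moment M_E. The primary structure is two simply-supported spans DE and EF.
End slopes at the hinge E, treating each span as simply supported:
  span DE: point load 138.3 at a = 2.62: Pab(L + a)/(6LEI) = 594.6/EI
  span EF: point load 38.5 at a = 1.5: Pab(L + b)/(6LEI) = 21.66/EI
  span EF: point load 51 at a = 2.7: Pab(L + b)/(6LEI) = 7.574/EI
  relative rotation θ_0 = (594.6 + 29.23)/EI = 623.9/EI
A unit hogging moment at E produces rotation L₁/(3EI) + L₂/(3EI) = 4.5/EI.
Slope continuity at E: θ_0 = M_E·4.5/EI, so M_E = 623.9/4.5 = 138.6 kN·m (hogging).
Span EF, ΣM about F: R_E^{EF}·3 = 73.05 + 138.6, so R_E^{EF} = 70.56 kN and R_F = 89.5 − 70.56 = 18.94 kN.

R_F = 18.94 kN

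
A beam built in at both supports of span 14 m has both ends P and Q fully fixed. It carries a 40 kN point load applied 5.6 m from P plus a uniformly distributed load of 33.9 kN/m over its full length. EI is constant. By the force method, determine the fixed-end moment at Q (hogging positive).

Take the two fixed-end moments M_P, M_Q as redundants; the released structure is the simple span PQ.
On the primary (simply-supported) span, the end slopes from the loading are:
  at P: point load 40 at a = 5.6: Pab(L + b)/(6LEI) = 501.8/EI
  at Q: point load 40 at a = 5.6: Pab(L + a)/(6LEI) = 439/EI
  at P: UDL 33.9: wL³/(24EI) = 3876/EI
  at Q: UDL 33.9: wL³/(24EI) = 3876/EI
  θ_P0 = 4378/EI,  θ_Q0 = 4315/EI
Flexibility coefficients: a unit moment at one end gives L/(3EI) there and L/(6EI) at the far end, so f₁₁ = f₂₂ = 4.667/EI and f₁₂ = f₂₁ = 2.333/EI.
Compatibility — zero rotation at each built-in end:
  4.667 M_P + 2.333 M_Q = 4378
  2.333 M_P + 4.667 M_Q = 4315
Solving the pair gives M_P = 634.3 kN·m and M_Q = 607.5 kN·m (hogging).

M_Q = 607.5 kN·m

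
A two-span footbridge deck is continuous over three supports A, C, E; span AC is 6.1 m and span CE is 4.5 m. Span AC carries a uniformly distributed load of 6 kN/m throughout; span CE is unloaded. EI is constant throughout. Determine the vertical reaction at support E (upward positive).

Take M_C as the redundant. Released structure: two simple spans AC and CE with a hinge at C.
Discontinuity in slope at C on the released structure — sum the simple-span end rotations:
  span AC: UDL 6: wL³/(24EI) = 56.75/EI
  relative rotation θ_0 = (56.75 + 0)/EI = 56.75/EI
A unit hogging moment at C produces rotation L₁/(3EI) + L₂/(3EI) = 3.533/EI.
Compatibility: M_C·(L₁+L₂)/(3EI) = θ_0, giving M_C = 16.06 kN·m (hogging).
Span CE, ΣM about E: R_C^{CE}·4.5 = 0 + 16.06, so R_C^{CE} = 3.569 kN and R_E = 0 − 3.569 = -3.569 kN.

R_E = -3.569 kN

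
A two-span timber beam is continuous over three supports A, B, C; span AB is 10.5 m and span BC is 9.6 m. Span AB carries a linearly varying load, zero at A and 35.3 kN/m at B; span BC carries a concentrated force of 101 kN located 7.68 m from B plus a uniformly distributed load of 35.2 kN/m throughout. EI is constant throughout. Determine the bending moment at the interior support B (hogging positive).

Insert a hinge at B; M_B is the redundant, and each span becomes simply supported.
Discontinuity in slope at B on the released structure — sum the simple-span end rotations:
  span AB: triangular load, peak 35.3: w₀L³/(45EI) = 908.1/EI
  span BC: point load 101 at a = 7.68: Pab(L + b)/(6LEI) = 297.9/EI
  span BC: UDL 35.2: wL³/(24EI) = 1298/EI
  relative rotation θ_0 = (908.1 + 1595)/EI = 2504/EI
A unit hogging moment at B produces rotation L₁/(3EI) + L₂/(3EI) = 6.7/EI.
Compatibility: M_B·(L₁+L₂)/(3EI) = θ_0, giving M_B = 373.7 kN·m (hogging).

M_B = 373.7 kN·m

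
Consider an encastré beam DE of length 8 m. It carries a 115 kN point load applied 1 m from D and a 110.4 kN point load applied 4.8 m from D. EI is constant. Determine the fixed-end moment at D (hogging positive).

Release both end moments; the primary structure is a simply-supported span DE with redundants M_D and M_E.
On the primary (simply-supported) span, the end slopes from the loading are:
  at D: point load 115 at a = 1: Pab(L + b)/(6LEI) = 251.6/EI
  at E: point load 115 at a = 1: Pab(L + a)/(6LEI) = 150.9/EI
  at D: point load 110.4 at a = 4.8: Pab(L + b)/(6LEI) = 395.7/EI
  at E: point load 110.4 at a = 4.8: Pab(L + a)/(6LEI) = 452.2/EI
  θ_D0 = 647.2/EI,  θ_E0 = 603.1/EI
Flexibility coefficients: a unit moment at one end gives L/(3EI) there and L/(6EI) at the far end, so f₁₁ = f₂₂ = 2.667/EI and f₁₂ = f₂₁ = 1.333/EI.
Compatibility — zero rotation at each built-in end:
  2.667 M_D + 1.333 M_E = 647.2
  1.333 M_D + 2.667 M_E = 603.1
Solving the pair gives M_D = 172.8 kN·m and M_E = 139.8 kN·m (hogging).

M_D = 172.8 kN·m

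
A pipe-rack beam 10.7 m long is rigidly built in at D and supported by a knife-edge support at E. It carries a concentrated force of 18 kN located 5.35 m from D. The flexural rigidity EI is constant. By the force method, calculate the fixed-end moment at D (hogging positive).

M_D = 36.11 kN·m

Choose R_E as the redundant. The primary structure is the cantilever fixed at D.
Deflection at E on the released cantilever, summing each load's contribution:
  point load 18 at a = 5.35: Pa²(3L − a)/(6EI) = 2297/EI
Tip deflection under a unit load at E: L³/(3EI) = 408.3/EI.
The prop prevents deflection at E: R_E = δ_0/δ_{EE} = 2297/408.3 = 5.625 kN.
Moment equilibrium about D: M_D = Σ(load moments about D) − R_E·L = 96.3 − 5.625×10.7 = 36.11 kN·m.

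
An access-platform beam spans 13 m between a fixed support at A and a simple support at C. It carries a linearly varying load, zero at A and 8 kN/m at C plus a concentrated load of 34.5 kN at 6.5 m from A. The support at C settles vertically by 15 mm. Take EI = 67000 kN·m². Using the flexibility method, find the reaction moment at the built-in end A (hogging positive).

Release the roller at C. Primary structure: cantilever fixed at A.
Free-end deflection of the primary structure under the applied loading (downward +):
  triangular load, peak 8 at the free end: 11w₀L⁴/(120EI) = 20945/EI
  point load 34.5 at a = 6.5: Pa²(3L − a)/(6EI) = 7895/EI
  δ_0 = 28840/EI
Tip deflection under a unit load at C: L³/(3EI) = 732.3/EI.
With EI = 67000 kN·m²: δ_0 = 0.43045 m and δ_{CC} = 0.01093 m/kN.
Compatibility — the beam at C must follow the support down by 0.015 m: δ_0 − R_C·δ_{CC} = 0.015, so R_C = (0.43045 − 0.015)/0.01093 = 38.01 kN.
Moment equilibrium about A: M_A = Σ(load moments about A) − R_C·L = 674.9 − 38.01×13 = 180.8 kN·m.

M_A = 180.8 kN·m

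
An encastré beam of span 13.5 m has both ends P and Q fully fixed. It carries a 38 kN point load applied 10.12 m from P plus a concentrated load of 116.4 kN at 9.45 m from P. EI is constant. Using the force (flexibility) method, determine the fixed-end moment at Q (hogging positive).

M_Q = 303.2 kN·m

Take the two fixed-end moments M_P, M_Q as redundants; the released structure is the simple span PQ.
End rotations of the released simple span under the applied load (×1/EI):
  at P: point load 38 at a = 10.12: Pab(L + b)/(6LEI) = 270.9/EI
  at Q: point load 38 at a = 10.12: Pab(L + a)/(6LEI) = 379/EI
  at P: point load 116.4 at a = 9.45: Pab(L + b)/(6LEI) = 965.2/EI
  at Q: point load 116.4 at a = 9.45: Pab(L + a)/(6LEI) = 1262/EI
  θ_P0 = 1236/EI,  θ_Q0 = 1641/EI
Flexibility coefficients: a unit moment at one end gives L/(3EI) there and L/(6EI) at the far end, so f₁₁ = f₂₂ = 4.5/EI and f₁₂ = f₂₁ = 2.25/EI.
Compatibility — zero rotation at each built-in end:
  4.5 M_P + 2.25 M_Q = 1236
  2.25 M_P + 4.5 M_Q = 1641
Solving the pair gives M_P = 123.1 kN·m and M_Q = 303.2 kN·m (hogging).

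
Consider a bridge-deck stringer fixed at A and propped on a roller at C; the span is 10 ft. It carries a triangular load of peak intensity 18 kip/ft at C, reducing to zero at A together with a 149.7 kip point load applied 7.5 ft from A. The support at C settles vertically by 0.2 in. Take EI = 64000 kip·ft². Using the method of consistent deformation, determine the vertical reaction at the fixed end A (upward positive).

Choose R_C as the redundant. The primary structure is the cantilever fixed at A.
Free-end deflection of the primary structure under the applied loading (downward +):
  triangular load, peak 18 at the free end: 11w₀L⁴/(120EI) = 16500/EI
  point load 149.7 at a = 7.5: Pa²(3L − a)/(6EI) = 31577/EI
  δ_0 = 48077/EI
Tip deflection under a unit load at C: L³/(3EI) = 333.3/EI.
With EI = 64000 kip·ft²: δ_0 = 0.75121 ft and δ_{CC} = 0.005208 ft/kip.
Compatibility — the beam at C must follow the support down by 0.01667 ft: δ_0 − R_C·δ_{CC} = 0.01667, so R_C = (0.75121 − 0.01667)/0.005208 = 141 kip.
Vertical equilibrium: R_A = ΣP − R_C = 239.7 − 141 = 98.67 kip.

R_A = 98.67 kip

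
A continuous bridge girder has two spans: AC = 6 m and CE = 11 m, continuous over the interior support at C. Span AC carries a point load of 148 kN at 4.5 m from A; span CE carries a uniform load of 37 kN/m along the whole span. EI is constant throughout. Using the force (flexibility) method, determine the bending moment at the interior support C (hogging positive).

M_C = 413.5 kN·m

Take M_C as the redundant. Released structure: two simple spans AC and CE with a hinge at C.
End slopes at the hinge C, treating each span as simply supported:
  span AC: point load 148 at a = 4.5: Pab(L + a)/(6LEI) = 291.4/EI
  span CE: UDL 37: wL³/(24EI) = 2052/EI
  relative rotation θ_0 = (291.4 + 2052)/EI = 2343/EI
A unit hogging moment at C produces rotation L₁/(3EI) + L₂/(3EI) = 5.667/EI.
Compatibility: M_C·(L₁+L₂)/(3EI) = θ_0, giving M_C = 413.5 kN·m (hogging).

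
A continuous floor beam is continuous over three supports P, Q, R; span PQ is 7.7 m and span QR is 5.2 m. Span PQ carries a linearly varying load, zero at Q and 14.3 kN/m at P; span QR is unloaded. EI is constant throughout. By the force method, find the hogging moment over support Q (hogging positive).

M_Q = 29.52 kN·m

Take M_Q as the redundant. Released structure: two simple spans PQ and QR with a hinge at Q.
Rotations at Q on the released spans (each span's end-slope, ×1/EI):
  span PQ: triangular load, peak 14.3: 7w₀L³/(360EI) = 126.9/EI
  relative rotation θ_0 = (126.9 + 0)/EI = 126.9/EI
A unit hogging moment at Q produces rotation L₁/(3EI) + L₂/(3EI) = 4.3/EI.
Compatibility: M_Q·(L₁+L₂)/(3EI) = θ_0, giving M_Q = 29.52 kN·m (hogging).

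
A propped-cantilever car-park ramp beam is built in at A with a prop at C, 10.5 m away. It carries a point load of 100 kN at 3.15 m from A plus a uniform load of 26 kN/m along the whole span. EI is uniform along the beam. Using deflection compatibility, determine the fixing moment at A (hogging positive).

Release the roller at C. Primary structure: cantilever fixed at A.
Deflection at C on the released cantilever, summing each load's contribution:
  point load 100 at a = 3.15: Pa²(3L − a)/(6EI) = 4688/EI
  UDL 26: wL⁴/(8EI) = 39504/EI
  δ_0 = 44192/EI
Tip deflection under a unit load at C: L³/(3EI) = 385.9/EI.
Compatibility at C: δ_0 − R_C·δ_{CC} = 0, so R_C = 44192/385.9 = 114.5 kN.
Moment equilibrium about A: M_A = Σ(load moments about A) − R_C·L = 1748 − 114.5×10.5 = 545.7 kN·m.

M_A = 545.7 kN·m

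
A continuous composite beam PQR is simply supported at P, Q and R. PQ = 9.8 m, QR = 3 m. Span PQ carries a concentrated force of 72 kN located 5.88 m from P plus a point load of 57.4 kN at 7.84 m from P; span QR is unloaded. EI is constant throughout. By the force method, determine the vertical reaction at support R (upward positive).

R_R = -55.25 kN

Insert a hinge at Q; M_Q is the redundant, and each span becomes simply supported.
Discontinuity in slope at Q on the released structure — sum the simple-span end rotations:
  span PQ: point load 72 at a = 5.88: Pab(L + a)/(6LEI) = 442.6/EI
  span PQ: point load 57.4 at a = 7.84: Pab(L + a)/(6LEI) = 264.6/EI
  relative rotation θ_0 = (707.2 + 0)/EI = 707.2/EI
A unit hogging moment at Q produces rotation L₁/(3EI) + L₂/(3EI) = 4.267/EI.
Slope continuity at Q: θ_0 = M_Q·4.267/EI, so M_Q = 707.2/4.267 = 165.7 kN·m (hogging).
Span QR, ΣM about R: R_Q^{QR}·3 = 0 + 165.7, so R_Q^{QR} = 55.25 kN and R_R = 0 − 55.25 = -55.25 kN.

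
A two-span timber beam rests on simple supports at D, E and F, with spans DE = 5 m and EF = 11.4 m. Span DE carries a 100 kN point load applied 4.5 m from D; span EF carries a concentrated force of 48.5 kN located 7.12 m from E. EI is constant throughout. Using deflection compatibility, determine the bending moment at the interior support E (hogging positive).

M_E = 75.01 kN·m

Insert a hinge at E; M_E is the redundant, and each span becomes simply supported.
Rotations at E on the released spans (each span's end-slope, ×1/EI):
  span DE: point load 100 at a = 4.5: Pab(L + a)/(6LEI) = 71.25/EI
  span EF: point load 48.5 at a = 7.12: Pab(L + b)/(6LEI) = 338.8/EI
  relative rotation θ_0 = (71.25 + 338.8)/EI = 410.1/EI
A unit hogging moment at E produces rotation L₁/(3EI) + L₂/(3EI) = 5.467/EI.
Compatibility: M_E·(L₁+L₂)/(3EI) = θ_0, giving M_E = 75.01 kN·m (hogging).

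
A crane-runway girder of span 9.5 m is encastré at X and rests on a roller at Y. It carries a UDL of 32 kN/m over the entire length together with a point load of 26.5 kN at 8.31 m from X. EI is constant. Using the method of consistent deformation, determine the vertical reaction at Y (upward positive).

Take the reaction at Y as the redundant and release it; the primary structure is a cantilever fixed at X.
Free-end deflection of the primary structure under the applied loading (downward +):
  UDL 32: wL⁴/(8EI) = 32580/EI
  point load 26.5 at a = 8.31: Pa²(3L − a)/(6EI) = 6158/EI
  δ_0 = 38738/EI
Tip deflection under a unit load at Y: L³/(3EI) = 285.8/EI.
Compatibility at Y: δ_0 − R_Y·δ_{YY} = 0, so R_Y = 38738/285.8 = 135.5 kN.

R_Y = 135.5 kN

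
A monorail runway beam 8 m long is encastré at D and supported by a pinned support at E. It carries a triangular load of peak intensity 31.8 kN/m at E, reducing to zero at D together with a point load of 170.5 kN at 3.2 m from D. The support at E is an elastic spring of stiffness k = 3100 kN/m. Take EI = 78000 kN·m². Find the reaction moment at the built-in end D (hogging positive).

M_D = 489 kN·m

Remove the prop at E; the released (primary) structure is a cantilever built in at D.
Deflection at E on the released cantilever, summing each load's contribution:
  triangular load, peak 31.8 at the free end: 11w₀L⁴/(120EI) = 11940/EI
  point load 170.5 at a = 3.2: Pa²(3L − a)/(6EI) = 6053/EI
  δ_0 = 17992/EI
Flexibility coefficient — unit upward force at E: δ_{EE} = L³/(3EI) = 170.7/EI.
With EI = 78000 kN·m²: δ_0 = 0.23067 m and δ_{EE} = 0.002188 m/kN.
Compatibility — the spring shortens by R_E/k under the reaction it provides: δ_0 − R_E·δ_{EE} = R_E/k. With 1/k = 0.000323 m/kN, R_E = δ_0 / (δ_{EE} + 1/k) = 0.23067 / (0.002188 + 0.000323) = 91.88 kN.
Moment equilibrium about D: M_D = Σ(load moments about D) − R_E·L = 1224 − 91.88×8 = 489 kN·m.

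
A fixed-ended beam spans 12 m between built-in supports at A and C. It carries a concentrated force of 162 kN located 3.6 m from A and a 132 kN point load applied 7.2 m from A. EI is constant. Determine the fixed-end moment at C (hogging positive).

M_C = 350.6 kN·m

Release both end moments; the primary structure is a simply-supported span AC with redundants M_A and M_C.
On the primary (simply-supported) span, the end slopes from the loading are:
  at A: point load 162 at a = 3.6: Pab(L + b)/(6LEI) = 1388/EI
  at C: point load 162 at a = 3.6: Pab(L + a)/(6LEI) = 1061/EI
  at A: point load 132 at a = 7.2: Pab(L + b)/(6LEI) = 1064/EI
  at C: point load 132 at a = 7.2: Pab(L + a)/(6LEI) = 1217/EI
  θ_A0 = 2452/EI,  θ_C0 = 2278/EI
Flexibility coefficients: a unit moment at one end gives L/(3EI) there and L/(6EI) at the far end, so f₁₁ = f₂₂ = 4/EI and f₁₂ = f₂₁ = 2/EI.
Compatibility — zero rotation at each built-in end:
  4 M_A + 2 M_C = 2452
  2 M_A + 4 M_C = 2278
Solving the pair gives M_A = 437.8 kN·m and M_C = 350.6 kN·m (hogging).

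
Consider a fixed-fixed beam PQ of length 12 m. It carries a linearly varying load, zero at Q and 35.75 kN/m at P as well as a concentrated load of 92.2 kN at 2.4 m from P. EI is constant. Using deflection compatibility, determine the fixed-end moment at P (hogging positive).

M_P = 399 kN·m

Release both end moments; the primary structure is a simply-supported span PQ with redundants M_P and M_Q.
On the primary (simply-supported) span, the end slopes from the loading are:
  at P: triangular load, peak 35.75: w₀L³/(45EI) = 1373/EI
  at Q: triangular load, peak 35.75: 7w₀L³/(360EI) = 1201/EI
  at P: point load 92.2 at a = 2.4: Pab(L + b)/(6LEI) = 637.3/EI
  at Q: point load 92.2 at a = 2.4: Pab(L + a)/(6LEI) = 424.9/EI
  θ_P0 = 2010/EI,  θ_Q0 = 1626/EI
Flexibility coefficients: a unit moment at one end gives L/(3EI) there and L/(6EI) at the far end, so f₁₁ = f₂₂ = 4/EI and f₁₂ = f₂₁ = 2/EI.
Compatibility — zero rotation at each built-in end:
  4 M_P + 2 M_Q = 2010
  2 M_P + 4 M_Q = 1626
Solving the pair gives M_P = 399 kN·m and M_Q = 207 kN·m (hogging).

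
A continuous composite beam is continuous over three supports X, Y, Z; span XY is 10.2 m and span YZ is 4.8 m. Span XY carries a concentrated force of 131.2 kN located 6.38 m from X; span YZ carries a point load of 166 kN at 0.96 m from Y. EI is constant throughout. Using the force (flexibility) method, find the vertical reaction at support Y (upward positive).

Take M_Y as the redundant. Released structure: two simple spans XY and YZ with a hinge at Y.
Discontinuity in slope at Y on the released structure — sum the simple-span end rotations:
  span XY: point load 131.2 at a = 6.38: Pab(L + a)/(6LEI) = 866.3/EI
  span YZ: point load 166 at a = 0.96: Pab(L + b)/(6LEI) = 183.6/EI
  relative rotation θ_0 = (866.3 + 183.6)/EI = 1050/EI
A unit hogging moment at Y produces rotation L₁/(3EI) + L₂/(3EI) = 5/EI.
Slope continuity at Y: θ_0 = M_Y·5/EI, so M_Y = 1050/5 = 210 kN·m (hogging).
Span XY, ΣM about X with M_Y applied at Y: R_Y^{XY}·10.2 = 837.1 + 210, so R_Y^{XY} = 102.6 kN and R_X = 131.2 − 102.6 = 28.55 kN.
Span YZ, ΣM about Z: R_Y^{YZ}·4.8 = 637.4 + 210, so R_Y^{YZ} = 176.5 kN and R_Z = 166 − 176.5 = -10.54 kN.
R_Y = 102.6 + 176.5 = 279.2 kN.

R_Y = 279.2 kN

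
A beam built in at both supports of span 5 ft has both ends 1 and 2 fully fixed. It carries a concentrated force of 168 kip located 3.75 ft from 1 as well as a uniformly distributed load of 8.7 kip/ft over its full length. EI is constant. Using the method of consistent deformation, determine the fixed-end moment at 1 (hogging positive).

M_1 = 57.5 kip·ft

Release both end moments; the primary structure is a simply-supported span 12 with redundants M_1 and M_2.
On the primary (simply-supported) span, the end slopes from the loading are:
  at 1: point load 168 at a = 3.75: Pab(L + b)/(6LEI) = 164.1/EI
  at 2: point load 168 at a = 3.75: Pab(L + a)/(6LEI) = 229.7/EI
  at 1: UDL 8.7: wL³/(24EI) = 45.31/EI
  at 2: UDL 8.7: wL³/(24EI) = 45.31/EI
  θ_10 = 209.4/EI,  θ_20 = 275/EI
Flexibility coefficients: a unit moment at one end gives L/(3EI) there and L/(6EI) at the far end, so f₁₁ = f₂₂ = 1.667/EI and f₁₂ = f₂₁ = 0.8333/EI.
Compatibility — zero rotation at each built-in end:
  1.667 M_1 + 0.8333 M_2 = 209.4
  0.8333 M_1 + 1.667 M_2 = 275
Solving the pair gives M_1 = 57.5 kip·ft and M_2 = 136.2 kip·ft (hogging).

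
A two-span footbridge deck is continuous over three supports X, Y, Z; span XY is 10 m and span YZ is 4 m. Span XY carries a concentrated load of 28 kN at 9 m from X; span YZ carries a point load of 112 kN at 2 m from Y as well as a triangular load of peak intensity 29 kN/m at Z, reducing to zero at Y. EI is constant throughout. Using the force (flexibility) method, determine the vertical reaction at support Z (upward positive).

Take M_Y as the redundant. Released structure: two simple spans XY and YZ with a hinge at Y.
End slopes at the hinge Y, treating each span as simply supported:
  span XY: point load 28 at a = 9: Pab(L + a)/(6LEI) = 79.8/EI
  span YZ: point load 112 at a = 2: Pab(L + b)/(6LEI) = 112/EI
  span YZ: triangular load, peak 29: 7w₀L³/(360EI) = 36.09/EI
  relative rotation θ_0 = (79.8 + 148.1)/EI = 227.9/EI
A unit hogging moment at Y produces rotation L₁/(3EI) + L₂/(3EI) = 4.667/EI.
Slope continuity at Y: θ_0 = M_Y·4.667/EI, so M_Y = 227.9/4.667 = 48.83 kN·m (hogging).
Span YZ, ΣM about Z: R_Y^{YZ}·4 = 301.3 + 48.83, so R_Y^{YZ} = 87.54 kN and R_Z = 170 − 87.54 = 82.46 kN.

R_Z = 82.46 kN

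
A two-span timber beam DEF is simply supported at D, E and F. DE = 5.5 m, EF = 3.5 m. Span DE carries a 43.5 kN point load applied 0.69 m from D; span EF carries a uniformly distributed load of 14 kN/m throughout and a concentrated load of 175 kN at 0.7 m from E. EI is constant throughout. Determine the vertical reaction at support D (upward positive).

R_D = 28.65 kN

Insert a hinge at E; M_E is the redundant, and each span becomes simply supported.
Rotations at E on the released spans (each span's end-slope, ×1/EI):
  span DE: point load 43.5 at a = 0.69: Pab(L + a)/(6LEI) = 27.08/EI
  span EF: UDL 14: wL³/(24EI) = 25.01/EI
  span EF: point load 175 at a = 0.7: Pab(L + b)/(6LEI) = 102.9/EI
  relative rotation θ_0 = (27.08 + 127.9)/EI = 155/EI
A unit hogging moment at E produces rotation L₁/(3EI) + L₂/(3EI) = 3/EI.
Compatibility: M_E·(L₁+L₂)/(3EI) = θ_0, giving M_E = 51.66 kN·m (hogging).
Span DE, ΣM about D with M_E applied at E: R_E^{DE}·5.5 = 30.02 + 51.66, so R_E^{DE} = 14.85 kN and R_D = 43.5 − 14.85 = 28.65 kN.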